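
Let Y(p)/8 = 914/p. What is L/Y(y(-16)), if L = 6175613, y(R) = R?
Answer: -6175613/457 ≈ -13513.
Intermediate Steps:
Y(p) = 7312/p (Y(p) = 8*(914/p) = 7312/p)
L/Y(y(-16)) = 6175613/((7312/(-16))) = 6175613/((7312*(-1/16))) = 6175613/(-457) = 6175613*(-1/457) = -6175613/457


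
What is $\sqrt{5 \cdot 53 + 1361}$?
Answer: $\sqrt{1626} \approx 40.324$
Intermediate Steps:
$\sqrt{5 \cdot 53 + 1361} = \sqrt{265 + 1361} = \sqrt{1626}$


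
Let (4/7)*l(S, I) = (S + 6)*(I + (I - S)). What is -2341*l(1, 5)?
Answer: -1032381/4 ≈ -2.5810e+5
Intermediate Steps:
l(S, I) = 7*(6 + S)*(-S + 2*I)/4 (l(S, I) = 7*((S + 6)*(I + (I - S)))/4 = 7*((6 + S)*(-S + 2*I))/4 = 7*(6 + S)*(-S + 2*I)/4)
-2341*l(1, 5) = -2341*(21*5 - 21/2*1 - 7/4*1**2 + (7/2)*5*1) = -2341*(105 - 21/2 - 7/4*1 + 35/2) = -2341*(105 - 21/2 - 7/4 + 35/2) = -2341*441/4 = -1032381/4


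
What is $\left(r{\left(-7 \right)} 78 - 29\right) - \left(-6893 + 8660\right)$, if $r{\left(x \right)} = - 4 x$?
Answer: $388$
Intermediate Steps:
$\left(r{\left(-7 \right)} 78 - 29\right) - \left(-6893 + 8660\right) = \left(\left(-4\right) \left(-7\right) 78 - 29\right) - \left(-6893 + 8660\right) = \left(28 \cdot 78 - 29\right) - 1767 = \left(2184 - 29\right) - 1767 = 2155 - 1767 = 388$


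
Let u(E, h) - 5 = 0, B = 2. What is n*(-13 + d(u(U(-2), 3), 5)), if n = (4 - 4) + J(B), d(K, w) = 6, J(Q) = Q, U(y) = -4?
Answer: -14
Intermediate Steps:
u(E, h) = 5 (u(E, h) = 5 + 0 = 5)
n = 2 (n = (4 - 4) + 2 = 0 + 2 = 2)
n*(-13 + d(u(U(-2), 3), 5)) = 2*(-13 + 6) = 2*(-7) = -14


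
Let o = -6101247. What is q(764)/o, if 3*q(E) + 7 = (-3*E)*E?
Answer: 1751095/18303741 ≈ 0.095669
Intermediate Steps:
q(E) = -7/3 - E² (q(E) = -7/3 + ((-3*E)*E)/3 = -7/3 + (-3*E²)/3 = -7/3 - E²)
q(764)/o = (-7/3 - 1*764²)/(-6101247) = (-7/3 - 1*583696)*(-1/6101247) = (-7/3 - 583696)*(-1/6101247) = -1751095/3*(-1/6101247) = 1751095/18303741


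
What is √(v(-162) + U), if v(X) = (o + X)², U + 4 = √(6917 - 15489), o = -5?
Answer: √(27885 + 2*I*√2143) ≈ 166.99 + 0.2772*I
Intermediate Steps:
U = -4 + 2*I*√2143 (U = -4 + √(6917 - 15489) = -4 + √(-8572) = -4 + 2*I*√2143 ≈ -4.0 + 92.585*I)
v(X) = (-5 + X)²
√(v(-162) + U) = √((-5 - 162)² + (-4 + 2*I*√2143)) = √((-167)² + (-4 + 2*I*√2143)) = √(27889 + (-4 + 2*I*√2143)) = √(27885 + 2*I*√2143)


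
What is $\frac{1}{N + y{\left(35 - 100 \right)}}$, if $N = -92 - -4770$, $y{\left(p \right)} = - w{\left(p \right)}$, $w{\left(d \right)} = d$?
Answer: $\frac{1}{4743} \approx 0.00021084$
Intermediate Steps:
$y{\left(p \right)} = - p$
$N = 4678$ ($N = -92 + 4770 = 4678$)
$\frac{1}{N + y{\left(35 - 100 \right)}} = \frac{1}{4678 - \left(35 - 100\right)} = \frac{1}{4678 - -65} = \frac{1}{4678 + 65} = \frac{1}{4743}$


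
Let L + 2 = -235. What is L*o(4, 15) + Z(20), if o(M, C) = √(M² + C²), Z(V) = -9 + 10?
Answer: 1 - 237*√241 ≈ -3678.2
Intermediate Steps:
Z(V) = 1
L = -237 (L = -2 - 235 = -237)
o(M, C) = √(C² + M²)
L*o(4, 15) + Z(20) = -237*√(15² + 4²) + 1 = -237*√(225 + 16) + 1 = -237*√241 + 1 = 1 - 237*√241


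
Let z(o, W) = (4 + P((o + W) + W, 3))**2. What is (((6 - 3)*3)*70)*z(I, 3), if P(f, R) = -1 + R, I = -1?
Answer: 22680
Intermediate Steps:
z(o, W) = 36 (z(o, W) = (4 + (-1 + 3))**2 = (4 + 2)**2 = 6**2 = 36)
(((6 - 3)*3)*70)*z(I, 3) = (((6 - 3)*3)*70)*36 = ((3*3)*70)*36 = (9*70)*36 = 630*36 = 22680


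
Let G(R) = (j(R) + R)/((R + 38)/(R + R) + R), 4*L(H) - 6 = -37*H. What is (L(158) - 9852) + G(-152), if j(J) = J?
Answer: -13719024/1213 ≈ -11310.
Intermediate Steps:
L(H) = 3/2 - 37*H/4 (L(H) = 3/2 + (-37*H)/4 = 3/2 - 37*H/4)
G(R) = 2*R/(R + (38 + R)/(2*R)) (G(R) = (R + R)/((R + 38)/(R + R) + R) = (2*R)/((38 + R)/((2*R)) + R) = (2*R)/((38 + R)*(1/(2*R)) + R) = (2*R)/((38 + R)/(2*R) + R) = (2*R)/(R + (38 + R)/(2*R)) = 2*R/(R + (38 + R)/(2*R)))
(L(158) - 9852) + G(-152) = ((3/2 - 37/4*158) - 9852) + 4*(-152)**2/(38 - 152 + 2*(-152)**2) = ((3/2 - 2923/2) - 9852) + 4*23104/(38 - 152 + 2*23104) = (-1460 - 9852) + 4*23104/(38 - 152 + 46208) = -11312 + 4*23104/46094 = -11312 + 4*23104*(1/46094) = -11312 + 2432/1213 = -13719024/1213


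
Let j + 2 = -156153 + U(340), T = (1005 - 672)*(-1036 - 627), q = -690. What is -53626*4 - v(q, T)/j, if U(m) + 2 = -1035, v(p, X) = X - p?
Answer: -33718865857/157192 ≈ -2.1451e+5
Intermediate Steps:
T = -553779 (T = 333*(-1663) = -553779)
U(m) = -1037 (U(m) = -2 - 1035 = -1037)
j = -157192 (j = -2 + (-156153 - 1037) = -2 - 157190 = -157192)
-53626*4 - v(q, T)/j = -53626*4 - (-553779 - 1*(-690))/(-157192) = -214504 - (-553779 + 690)*(-1)/157192 = -214504 - (-553089)*(-1)/157192 = -214504 - 1*553089/157192 = -214504 - 553089/157192 = -33718865857/157192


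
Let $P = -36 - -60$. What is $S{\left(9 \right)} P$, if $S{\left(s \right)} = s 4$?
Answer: $864$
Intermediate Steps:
$S{\left(s \right)} = 4 s$
$P = 24$ ($P = -36 + 60 = 24$)
$S{\left(9 \right)} P = 4 \cdot 9 \cdot 24 = 36 \cdot 24 = 864$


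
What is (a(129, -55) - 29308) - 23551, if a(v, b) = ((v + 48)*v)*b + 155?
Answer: -1308519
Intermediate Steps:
a(v, b) = 155 + b*v*(48 + v) (a(v, b) = ((48 + v)*v)*b + 155 = (v*(48 + v))*b + 155 = b*v*(48 + v) + 155 = 155 + b*v*(48 + v))
(a(129, -55) - 29308) - 23551 = ((155 - 55*129**2 + 48*(-55)*129) - 29308) - 23551 = ((155 - 55*16641 - 340560) - 29308) - 23551 = ((155 - 915255 - 340560) - 29308) - 23551 = (-1255660 - 29308) - 23551 = -1284968 - 23551 = -1308519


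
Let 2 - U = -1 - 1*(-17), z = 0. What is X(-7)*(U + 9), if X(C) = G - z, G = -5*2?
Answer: 50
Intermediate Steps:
G = -10
X(C) = -10 (X(C) = -10 - 1*0 = -10 + 0 = -10)
U = -14 (U = 2 - (-1 - 1*(-17)) = 2 - (-1 + 17) = 2 - 1*16 = 2 - 16 = -14)
X(-7)*(U + 9) = -10*(-14 + 9) = -10*(-5) = 50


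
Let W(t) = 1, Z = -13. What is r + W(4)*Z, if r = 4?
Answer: -9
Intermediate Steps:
r + W(4)*Z = 4 + 1*(-13) = 4 - 13 = -9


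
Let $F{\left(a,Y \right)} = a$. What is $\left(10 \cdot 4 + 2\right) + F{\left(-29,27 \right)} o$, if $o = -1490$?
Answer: $43252$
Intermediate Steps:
$\left(10 \cdot 4 + 2\right) + F{\left(-29,27 \right)} o = \left(10 \cdot 4 + 2\right) - -43210 = \left(40 + 2\right) + 43210 = 42 + 43210 = 43252$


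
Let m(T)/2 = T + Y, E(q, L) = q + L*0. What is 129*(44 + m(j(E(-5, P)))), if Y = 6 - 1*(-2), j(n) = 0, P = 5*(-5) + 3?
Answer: 7740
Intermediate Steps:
P = -22 (P = -25 + 3 = -22)
E(q, L) = q (E(q, L) = q + 0 = q)
Y = 8 (Y = 6 + 2 = 8)
m(T) = 16 + 2*T (m(T) = 2*(T + 8) = 2*(8 + T) = 16 + 2*T)
129*(44 + m(j(E(-5, P)))) = 129*(44 + (16 + 2*0)) = 129*(44 + (16 + 0)) = 129*(44 + 16) = 129*60 = 7740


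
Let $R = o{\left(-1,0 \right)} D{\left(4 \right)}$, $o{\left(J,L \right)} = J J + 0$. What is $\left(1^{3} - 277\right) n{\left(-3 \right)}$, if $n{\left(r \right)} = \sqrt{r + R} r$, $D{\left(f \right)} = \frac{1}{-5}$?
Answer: $\frac{3312 i \sqrt{5}}{5} \approx 1481.2 i$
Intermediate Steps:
$o{\left(J,L \right)} = J^{2}$ ($o{\left(J,L \right)} = J^{2} + 0 = J^{2}$)
$D{\left(f \right)} = - \frac{1}{5}$
$R = - \frac{1}{5}$ ($R = \left(-1\right)^{2} \left(- \frac{1}{5}\right) = 1 \left(- \frac{1}{5}\right) = - \frac{1}{5} \approx -0.2$)
$n{\left(r \right)} = r \sqrt{- \frac{1}{5} + r}$ ($n{\left(r \right)} = \sqrt{r - \frac{1}{5}} r = \sqrt{- \frac{1}{5} + r} r = r \sqrt{- \frac{1}{5} + r}$)
$\left(1^{3} - 277\right) n{\left(-3 \right)} = \left(1^{3} - 277\right) \frac{1}{5} \left(-3\right) \sqrt{-5 + 25 \left(-3\right)} = \left(1 - 277\right) \frac{1}{5} \left(-3\right) \sqrt{-5 - 75} = - 276 \cdot \frac{1}{5} \left(-3\right) \sqrt{-80} = - 276 \cdot \frac{1}{5} \left(-3\right) 4 i \sqrt{5} = - 276 \left(- \frac{12 i \sqrt{5}}{5}\right) = \frac{3312 i \sqrt{5}}{5}$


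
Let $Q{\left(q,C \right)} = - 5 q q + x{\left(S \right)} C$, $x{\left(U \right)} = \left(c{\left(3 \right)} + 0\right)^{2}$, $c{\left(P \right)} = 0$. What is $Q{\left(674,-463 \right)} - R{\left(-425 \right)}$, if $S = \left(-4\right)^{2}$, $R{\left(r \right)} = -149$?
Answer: $-2271231$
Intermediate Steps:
$S = 16$
$x{\left(U \right)} = 0$ ($x{\left(U \right)} = \left(0 + 0\right)^{2} = 0^{2} = 0$)
$Q{\left(q,C \right)} = - 5 q^{2}$ ($Q{\left(q,C \right)} = - 5 q q + 0 C = - 5 q^{2} + 0 = - 5 q^{2}$)
$Q{\left(674,-463 \right)} - R{\left(-425 \right)} = - 5 \cdot 674^{2} - -149 = \left(-5\right) 454276 + 149 = -2271380 + 149 = -2271231$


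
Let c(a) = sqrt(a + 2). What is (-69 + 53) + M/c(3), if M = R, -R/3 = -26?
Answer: -16 + 78*sqrt(5)/5 ≈ 18.883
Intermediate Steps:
R = 78 (R = -3*(-26) = 78)
c(a) = sqrt(2 + a)
M = 78
(-69 + 53) + M/c(3) = (-69 + 53) + 78/(sqrt(2 + 3)) = -16 + 78/(sqrt(5)) = -16 + 78*(sqrt(5)/5) = -16 + 78*sqrt(5)/5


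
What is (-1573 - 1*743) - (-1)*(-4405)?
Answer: -6721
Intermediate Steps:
(-1573 - 1*743) - (-1)*(-4405) = (-1573 - 743) - 1*4405 = -2316 - 4405 = -6721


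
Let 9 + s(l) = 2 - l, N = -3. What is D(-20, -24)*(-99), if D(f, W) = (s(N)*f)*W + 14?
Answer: 188694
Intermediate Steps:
s(l) = -7 - l (s(l) = -9 + (2 - l) = -7 - l)
D(f, W) = 14 - 4*W*f (D(f, W) = ((-7 - 1*(-3))*f)*W + 14 = ((-7 + 3)*f)*W + 14 = (-4*f)*W + 14 = -4*W*f + 14 = 14 - 4*W*f)
D(-20, -24)*(-99) = (14 - 4*(-24)*(-20))*(-99) = (14 - 1920)*(-99) = -1906*(-99) = 188694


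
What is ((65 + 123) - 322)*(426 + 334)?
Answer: -101840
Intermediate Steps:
((65 + 123) - 322)*(426 + 334) = (188 - 322)*760 = -134*760 = -101840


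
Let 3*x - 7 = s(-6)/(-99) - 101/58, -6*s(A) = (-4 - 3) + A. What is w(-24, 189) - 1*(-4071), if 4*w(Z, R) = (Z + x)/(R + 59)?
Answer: 13043558677/3204036 ≈ 4071.0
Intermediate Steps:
s(A) = 7/6 - A/6 (s(A) = -((-4 - 3) + A)/6 = -(-7 + A)/6 = 7/6 - A/6)
x = 45104/25839 (x = 7/3 + ((7/6 - ⅙*(-6))/(-99) - 101/58)/3 = 7/3 + ((7/6 + 1)*(-1/99) - 101*1/58)/3 = 7/3 + ((13/6)*(-1/99) - 101/58)/3 = 7/3 + (-13/594 - 101/58)/3 = 7/3 + (⅓)*(-15187/8613) = 7/3 - 15187/25839 = 45104/25839 ≈ 1.7456)
w(Z, R) = (45104/25839 + Z)/(4*(59 + R)) (w(Z, R) = ((Z + 45104/25839)/(R + 59))/4 = ((45104/25839 + Z)/(59 + R))/4 = (45104/25839 + Z)/(4*(59 + R)))
w(-24, 189) - 1*(-4071) = (45104 + 25839*(-24))/(103356*(59 + 189)) - 1*(-4071) = (1/103356)*(45104 - 620136)/248 + 4071 = (1/103356)*(1/248)*(-575032) + 4071 = -71879/3204036 + 4071 = 13043558677/3204036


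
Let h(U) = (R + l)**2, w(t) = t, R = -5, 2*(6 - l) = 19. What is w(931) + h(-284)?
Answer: 4013/4 ≈ 1003.3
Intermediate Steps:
l = -7/2 (l = 6 - 1/2*19 = 6 - 19/2 = -7/2 ≈ -3.5000)
h(U) = 289/4 (h(U) = (-5 - 7/2)**2 = (-17/2)**2 = 289/4)
w(931) + h(-284) = 931 + 289/4 = 4013/4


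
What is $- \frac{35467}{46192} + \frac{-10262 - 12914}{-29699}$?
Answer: $\frac{17211359}{1371856208} \approx 0.012546$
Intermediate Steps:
$- \frac{35467}{46192} + \frac{-10262 - 12914}{-29699} = \left(-35467\right) \frac{1}{46192} - - \frac{23176}{29699} = - \frac{35467}{46192} + \frac{23176}{29699} = \frac{17211359}{1371856208}$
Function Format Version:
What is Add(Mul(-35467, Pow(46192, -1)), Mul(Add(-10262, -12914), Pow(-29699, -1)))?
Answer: Rational(17211359, 1371856208) ≈ 0.012546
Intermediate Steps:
Add(Mul(-35467, Pow(46192, -1)), Mul(Add(-10262, -12914), Pow(-29699, -1))) = Add(Mul(-35467, Rational(1, 46192)), Mul(-23176, Rational(-1, 29699))) = Add(Rational(-35467, 46192), Rational(23176, 29699)) = Rational(17211359, 1371856208)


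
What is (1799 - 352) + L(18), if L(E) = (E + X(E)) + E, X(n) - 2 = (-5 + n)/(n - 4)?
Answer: 20803/14 ≈ 1485.9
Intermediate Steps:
X(n) = 2 + (-5 + n)/(-4 + n) (X(n) = 2 + (-5 + n)/(n - 4) = 2 + (-5 + n)/(-4 + n))
L(E) = 2*E + (-13 + 3*E)/(-4 + E) (L(E) = (E + (-13 + 3*E)/(-4 + E)) + E = 2*E + (-13 + 3*E)/(-4 + E))
(1799 - 352) + L(18) = (1799 - 352) + (-13 - 5*18 + 2*18**2)/(-4 + 18) = 1447 + (-13 - 90 + 2*324)/14 = 1447 + (-13 - 90 + 648)/14 = 1447 + (1/14)*545 = 1447 + 545/14 = 20803/14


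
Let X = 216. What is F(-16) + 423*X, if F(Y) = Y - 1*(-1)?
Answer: 91353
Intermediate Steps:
F(Y) = 1 + Y (F(Y) = Y + 1 = 1 + Y)
F(-16) + 423*X = (1 - 16) + 423*216 = -15 + 91368 = 91353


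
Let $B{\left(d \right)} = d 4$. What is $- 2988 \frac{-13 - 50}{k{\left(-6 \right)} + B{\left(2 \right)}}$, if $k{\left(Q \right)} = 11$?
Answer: $\frac{188244}{19} \approx 9907.6$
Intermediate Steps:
$B{\left(d \right)} = 4 d$
$- 2988 \frac{-13 - 50}{k{\left(-6 \right)} + B{\left(2 \right)}} = - 2988 \frac{-13 - 50}{11 + 4 \cdot 2} = - 2988 \left(- \frac{63}{11 + 8}\right) = - 2988 \left(- \frac{63}{19}\right) = - 2988 \left(\left(-63\right) \frac{1}{19}\right) = \left(-2988\right) \left(- \frac{63}{19}\right) = \frac{188244}{19}$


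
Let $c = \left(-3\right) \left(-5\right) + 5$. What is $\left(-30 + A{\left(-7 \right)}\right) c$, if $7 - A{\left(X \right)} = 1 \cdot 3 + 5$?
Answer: $-620$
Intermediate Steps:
$A{\left(X \right)} = -1$ ($A{\left(X \right)} = 7 - \left(1 \cdot 3 + 5\right) = 7 - \left(3 + 5\right) = 7 - 8 = -1$)
$c = 20$ ($c = 15 + 5 = 20$)
$\left(-30 + A{\left(-7 \right)}\right) c = \left(-30 - 1\right) 20 = \left(-31\right) 20 = -620$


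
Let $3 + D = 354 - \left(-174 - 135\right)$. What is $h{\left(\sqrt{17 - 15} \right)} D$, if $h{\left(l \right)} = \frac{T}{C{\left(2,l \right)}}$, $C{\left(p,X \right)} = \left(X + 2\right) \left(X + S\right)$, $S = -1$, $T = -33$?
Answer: $- 10890 \sqrt{2} \approx -15401.0$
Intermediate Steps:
$D = 660$ ($D = -3 + \left(354 - \left(-174 - 135\right)\right) = -3 + \left(354 - -309\right) = -3 + \left(354 + 309\right) = -3 + 663 = 660$)
$C{\left(p,X \right)} = \left(-1 + X\right) \left(2 + X\right)$ ($C{\left(p,X \right)} = \left(X + 2\right) \left(X - 1\right) = \left(2 + X\right) \left(-1 + X\right) = \left(-1 + X\right) \left(2 + X\right)$)
$h{\left(l \right)} = - \frac{33}{-2 + l + l^{2}}$
$h{\left(\sqrt{17 - 15} \right)} D = - \frac{33}{-2 + \sqrt{17 - 15} + \left(\sqrt{17 - 15}\right)^{2}} \cdot 660 = - \frac{33}{-2 + \sqrt{2} + \left(\sqrt{2}\right)^{2}} \cdot 660 = - \frac{33}{-2 + \sqrt{2} + 2} \cdot 660 = - \frac{33}{\sqrt{2}} \cdot 660 = - 33 \frac{\sqrt{2}}{2} \cdot 660 = - \frac{33 \sqrt{2}}{2} \cdot 660 = - 10890 \sqrt{2}$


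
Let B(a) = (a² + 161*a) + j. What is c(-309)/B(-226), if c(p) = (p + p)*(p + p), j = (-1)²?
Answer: 127308/4897 ≈ 25.997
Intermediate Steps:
j = 1
B(a) = 1 + a² + 161*a (B(a) = (a² + 161*a) + 1 = 1 + a² + 161*a)
c(p) = 4*p² (c(p) = (2*p)*(2*p) = 4*p²)
c(-309)/B(-226) = (4*(-309)²)/(1 + (-226)² + 161*(-226)) = (4*95481)/(1 + 51076 - 36386) = 381924/14691 = 381924*(1/14691) = 127308/4897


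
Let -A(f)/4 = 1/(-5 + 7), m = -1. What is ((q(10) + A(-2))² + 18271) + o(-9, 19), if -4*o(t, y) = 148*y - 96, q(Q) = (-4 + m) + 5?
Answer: 17596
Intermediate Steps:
q(Q) = 0 (q(Q) = (-4 - 1) + 5 = -5 + 5 = 0)
A(f) = -2 (A(f) = -4/(-5 + 7) = -4/2 = -4*½ = -2)
o(t, y) = 24 - 37*y (o(t, y) = -(148*y - 96)/4 = -(-96 + 148*y)/4 = 24 - 37*y)
((q(10) + A(-2))² + 18271) + o(-9, 19) = ((0 - 2)² + 18271) + (24 - 37*19) = ((-2)² + 18271) + (24 - 703) = (4 + 18271) - 679 = 18275 - 679 = 17596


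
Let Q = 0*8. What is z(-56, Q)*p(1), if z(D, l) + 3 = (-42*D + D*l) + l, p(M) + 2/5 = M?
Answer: 7047/5 ≈ 1409.4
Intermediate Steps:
p(M) = -⅖ + M
Q = 0
z(D, l) = -3 + l - 42*D + D*l (z(D, l) = -3 + ((-42*D + D*l) + l) = -3 + (l - 42*D + D*l) = -3 + l - 42*D + D*l)
z(-56, Q)*p(1) = (-3 + 0 - 42*(-56) - 56*0)*(-⅖ + 1) = (-3 + 0 + 2352 + 0)*(⅗) = 2349*(⅗) = 7047/5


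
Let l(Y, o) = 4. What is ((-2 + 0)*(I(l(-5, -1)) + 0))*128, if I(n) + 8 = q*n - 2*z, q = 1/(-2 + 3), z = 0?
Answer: 1024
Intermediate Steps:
q = 1 (q = 1/1 = 1)
I(n) = -8 + n (I(n) = -8 + (1*n - 2*0) = -8 + (n + 0) = -8 + n)
((-2 + 0)*(I(l(-5, -1)) + 0))*128 = ((-2 + 0)*((-8 + 4) + 0))*128 = -2*(-4 + 0)*128 = -2*(-4)*128 = 8*128 = 1024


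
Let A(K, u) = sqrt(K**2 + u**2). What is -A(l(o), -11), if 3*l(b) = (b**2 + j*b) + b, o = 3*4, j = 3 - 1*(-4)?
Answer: -sqrt(6521) ≈ -80.753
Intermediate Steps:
j = 7 (j = 3 + 4 = 7)
o = 12
l(b) = b**2/3 + 8*b/3 (l(b) = ((b**2 + 7*b) + b)/3 = (b**2 + 8*b)/3 = b**2/3 + 8*b/3)
-A(l(o), -11) = -sqrt(((1/3)*12*(8 + 12))**2 + (-11)**2) = -sqrt(((1/3)*12*20)**2 + 121) = -sqrt(80**2 + 121) = -sqrt(6400 + 121) = -sqrt(6521)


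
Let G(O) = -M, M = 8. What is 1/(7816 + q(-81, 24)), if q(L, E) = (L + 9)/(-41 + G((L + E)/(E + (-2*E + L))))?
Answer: 49/383056 ≈ 0.00012792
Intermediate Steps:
G(O) = -8 (G(O) = -1*8 = -8)
q(L, E) = -9/49 - L/49 (q(L, E) = (L + 9)/(-41 - 8) = (9 + L)/(-49) = (9 + L)*(-1/49) = -9/49 - L/49)
1/(7816 + q(-81, 24)) = 1/(7816 + (-9/49 - 1/49*(-81))) = 1/(7816 + (-9/49 + 81/49)) = 1/(7816 + 72/49) = 1/(383056/49) = 49/383056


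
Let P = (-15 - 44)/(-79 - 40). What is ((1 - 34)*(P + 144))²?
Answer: 321982479225/14161 ≈ 2.2737e+7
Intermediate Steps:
P = 59/119 (P = -59/(-119) = -59*(-1/119) = 59/119 ≈ 0.49580)
((1 - 34)*(P + 144))² = ((1 - 34)*(59/119 + 144))² = (-33*17195/119)² = (-567435/119)² = 321982479225/14161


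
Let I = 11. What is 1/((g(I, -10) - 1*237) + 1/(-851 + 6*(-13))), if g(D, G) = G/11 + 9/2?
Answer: -20438/4770437 ≈ -0.0042843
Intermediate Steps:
g(D, G) = 9/2 + G/11 (g(D, G) = G*(1/11) + 9*(½) = G/11 + 9/2 = 9/2 + G/11)
1/((g(I, -10) - 1*237) + 1/(-851 + 6*(-13))) = 1/(((9/2 + (1/11)*(-10)) - 1*237) + 1/(-851 + 6*(-13))) = 1/(((9/2 - 10/11) - 237) + 1/(-851 - 78)) = 1/((79/22 - 237) + 1/(-929)) = 1/(-5135/22 - 1/929) = 1/(-4770437/20438) = -20438/4770437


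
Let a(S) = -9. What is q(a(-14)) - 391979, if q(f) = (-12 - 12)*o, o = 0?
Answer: -391979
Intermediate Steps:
q(f) = 0 (q(f) = (-12 - 12)*0 = -24*0 = 0)
q(a(-14)) - 391979 = 0 - 391979 = -391979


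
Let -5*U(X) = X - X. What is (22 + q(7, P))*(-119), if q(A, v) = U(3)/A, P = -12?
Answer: -2618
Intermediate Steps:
U(X) = 0 (U(X) = -(X - X)/5 = -⅕*0 = 0)
q(A, v) = 0 (q(A, v) = 0/A = 0)
(22 + q(7, P))*(-119) = (22 + 0)*(-119) = 22*(-119) = -2618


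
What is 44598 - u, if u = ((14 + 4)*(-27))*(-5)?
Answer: 42168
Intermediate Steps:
u = 2430 (u = (18*(-27))*(-5) = -486*(-5) = 2430)
44598 - u = 44598 - 1*2430 = 44598 - 2430 = 42168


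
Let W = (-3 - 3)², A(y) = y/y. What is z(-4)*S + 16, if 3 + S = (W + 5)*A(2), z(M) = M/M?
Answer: 54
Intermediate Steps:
A(y) = 1
z(M) = 1
W = 36 (W = (-6)² = 36)
S = 38 (S = -3 + (36 + 5)*1 = -3 + 41*1 = -3 + 41 = 38)
z(-4)*S + 16 = 1*38 + 16 = 38 + 16 = 54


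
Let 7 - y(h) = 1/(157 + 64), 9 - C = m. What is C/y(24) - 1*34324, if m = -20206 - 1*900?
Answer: -48398489/1546 ≈ -31306.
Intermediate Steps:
m = -21106 (m = -20206 - 900 = -21106)
C = 21115 (C = 9 - 1*(-21106) = 9 + 21106 = 21115)
y(h) = 1546/221 (y(h) = 7 - 1/(157 + 64) = 7 - 1/221 = 1546/221)
C/y(24) - 1*34324 = 21115/(1546/221) - 1*34324 = 21115*(221/1546) - 34324 = 4666415/1546 - 34324 = -48398489/1546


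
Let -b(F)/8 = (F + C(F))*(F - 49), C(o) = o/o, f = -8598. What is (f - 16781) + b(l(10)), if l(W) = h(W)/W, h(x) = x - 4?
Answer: -618987/25 ≈ -24759.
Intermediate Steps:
C(o) = 1
h(x) = -4 + x
l(W) = (-4 + W)/W
b(F) = -8*(1 + F)*(-49 + F) (b(F) = -8*(F + 1)*(F - 49) = -8*(1 + F)*(-49 + F))
(f - 16781) + b(l(10)) = (-8598 - 16781) + (392 - 8*(-4 + 10)²/100 + 384*((-4 + 10)/10)) = -25379 + (392 - 8*((⅒)*6)² + 384*((⅒)*6)) = -25379 + (392 - 8*(⅗)² + 384*(⅗)) = -25379 + (392 - 8*9/25 + 1152/5) = -25379 + (392 - 72/25 + 1152/5) = -25379 + 15488/25 = -618987/25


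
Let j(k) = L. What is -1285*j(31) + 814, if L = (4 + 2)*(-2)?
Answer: 16234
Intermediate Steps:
L = -12 (L = 6*(-2) = -12)
j(k) = -12
-1285*j(31) + 814 = -1285*(-12) + 814 = 15420 + 814 = 16234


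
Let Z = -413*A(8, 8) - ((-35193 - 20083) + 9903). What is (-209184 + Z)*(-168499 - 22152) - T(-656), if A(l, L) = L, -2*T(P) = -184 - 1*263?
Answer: 63721283283/2 ≈ 3.1861e+10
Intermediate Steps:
T(P) = 447/2 (T(P) = -(-184 - 1*263)/2 = -(-184 - 263)/2 = -½*(-447) = 447/2)
Z = 42069 (Z = -413*8 - ((-35193 - 20083) + 9903) = -3304 - (-55276 + 9903) = -3304 - 1*(-45373) = -3304 + 45373 = 42069)
(-209184 + Z)*(-168499 - 22152) - T(-656) = (-209184 + 42069)*(-168499 - 22152) - 1*447/2 = -167115*(-190651) - 447/2 = 31860641865 - 447/2 = 63721283283/2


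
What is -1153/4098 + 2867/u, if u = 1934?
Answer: 2379766/1981383 ≈ 1.2011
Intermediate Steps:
-1153/4098 + 2867/u = -1153/4098 + 2867/1934 = 2379766/1981383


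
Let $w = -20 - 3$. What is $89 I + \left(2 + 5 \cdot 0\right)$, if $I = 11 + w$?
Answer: $-1066$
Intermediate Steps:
$w = -23$
$I = -12$ ($I = 11 - 23 = -12$)
$89 I + \left(2 + 5 \cdot 0\right) = 89 \left(-12\right) + \left(2 + 5 \cdot 0\right) = -1068 + \left(2 + 0\right) = -1068 + 2 = -1066$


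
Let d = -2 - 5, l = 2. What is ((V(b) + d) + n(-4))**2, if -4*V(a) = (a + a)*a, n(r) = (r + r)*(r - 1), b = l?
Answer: 961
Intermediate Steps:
b = 2
n(r) = 2*r*(-1 + r) (n(r) = (2*r)*(-1 + r) = 2*r*(-1 + r))
d = -7
V(a) = -a**2/2 (V(a) = -(a + a)*a/4 = -2*a*a/4 = -a**2/2)
((V(b) + d) + n(-4))**2 = ((-1/2*2**2 - 7) + 2*(-4)*(-1 - 4))**2 = ((-1/2*4 - 7) + 2*(-4)*(-5))**2 = ((-2 - 7) + 40)**2 = (-9 + 40)**2 = 31**2 = 961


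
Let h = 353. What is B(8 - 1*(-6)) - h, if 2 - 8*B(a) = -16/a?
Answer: -9873/28 ≈ -352.61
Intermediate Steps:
B(a) = ¼ + 2/a (B(a) = ¼ - (-2)/a = ¼ + 2/a)
B(8 - 1*(-6)) - h = (8 + (8 - 1*(-6)))/(4*(8 - 1*(-6))) - 1*353 = (8 + (8 + 6))/(4*(8 + 6)) - 353 = (¼)*(8 + 14)/14 - 353 = (¼)*(1/14)*22 - 353 = 11/28 - 353 = -9873/28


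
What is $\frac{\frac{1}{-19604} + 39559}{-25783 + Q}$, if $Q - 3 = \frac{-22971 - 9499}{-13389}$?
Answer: $- \frac{2076673089603}{1353209032760} \approx -1.5346$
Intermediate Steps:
$Q = \frac{72637}{13389}$ ($Q = 3 + \frac{-22971 - 9499}{-13389} = 3 - - \frac{32470}{13389} = 3 + \frac{32470}{13389} = \frac{72637}{13389} \approx 5.4251$)
$\frac{\frac{1}{-19604} + 39559}{-25783 + Q} = \frac{\frac{1}{-19604} + 39559}{-25783 + \frac{72637}{13389}} = \frac{- \frac{1}{19604} + 39559}{- \frac{345135950}{13389}} = \frac{775514635}{19604} \left(- \frac{13389}{345135950}\right) = - \frac{2076673089603}{1353209032760}$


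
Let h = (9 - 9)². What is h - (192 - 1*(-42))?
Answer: -234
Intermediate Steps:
h = 0 (h = 0² = 0)
h - (192 - 1*(-42)) = 0 - (192 - 1*(-42)) = 0 - (192 + 42) = 0 - 1*234 = 0 - 234 = -234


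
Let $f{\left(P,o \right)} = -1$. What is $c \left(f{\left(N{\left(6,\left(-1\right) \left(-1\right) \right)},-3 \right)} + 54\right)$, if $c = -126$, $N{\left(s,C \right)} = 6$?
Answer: $-6678$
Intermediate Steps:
$c \left(f{\left(N{\left(6,\left(-1\right) \left(-1\right) \right)},-3 \right)} + 54\right) = - 126 \left(-1 + 54\right) = \left(-126\right) 53 = -6678$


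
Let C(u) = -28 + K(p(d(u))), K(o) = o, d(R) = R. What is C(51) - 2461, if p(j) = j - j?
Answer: -2489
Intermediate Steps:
p(j) = 0
C(u) = -28 (C(u) = -28 + 0 = -28)
C(51) - 2461 = -28 - 2461 = -2489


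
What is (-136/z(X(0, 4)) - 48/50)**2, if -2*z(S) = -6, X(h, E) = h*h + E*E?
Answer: 12054784/5625 ≈ 2143.1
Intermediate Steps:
X(h, E) = E**2 + h**2 (X(h, E) = h**2 + E**2 = E**2 + h**2)
z(S) = 3 (z(S) = -1/2*(-6) = 3)
(-136/z(X(0, 4)) - 48/50)**2 = (-136/3 - 48/50)**2 = (-136*1/3 - 48*1/50)**2 = (-136/3 - 24/25)**2 = (-3472/75)**2 = 12054784/5625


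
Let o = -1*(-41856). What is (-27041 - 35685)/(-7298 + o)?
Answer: -31363/17279 ≈ -1.8151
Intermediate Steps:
o = 41856
(-27041 - 35685)/(-7298 + o) = (-27041 - 35685)/(-7298 + 41856) = -62726/34558 = -62726*1/34558 = -31363/17279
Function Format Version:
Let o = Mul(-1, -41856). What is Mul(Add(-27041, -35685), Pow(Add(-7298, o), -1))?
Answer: Rational(-31363, 17279) ≈ -1.8151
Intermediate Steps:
o = 41856
Mul(Add(-27041, -35685), Pow(Add(-7298, o), -1)) = Mul(Add(-27041, -35685), Pow(Add(-7298, 41856), -1)) = Mul(-62726, Pow(34558, -1)) = Mul(-62726, Rational(1, 34558)) = Rational(-31363, 17279)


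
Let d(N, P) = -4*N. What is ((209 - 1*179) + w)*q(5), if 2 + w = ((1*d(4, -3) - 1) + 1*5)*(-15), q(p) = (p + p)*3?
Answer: 6240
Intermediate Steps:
q(p) = 6*p (q(p) = (2*p)*3 = 6*p)
w = 178 (w = -2 + ((1*(-4*4) - 1) + 1*5)*(-15) = -2 + ((1*(-16) - 1) + 5)*(-15) = -2 + ((-16 - 1) + 5)*(-15) = -2 + (-17 + 5)*(-15) = -2 - 12*(-15) = -2 + 180 = 178)
((209 - 1*179) + w)*q(5) = ((209 - 1*179) + 178)*(6*5) = ((209 - 179) + 178)*30 = (30 + 178)*30 = 208*30 = 6240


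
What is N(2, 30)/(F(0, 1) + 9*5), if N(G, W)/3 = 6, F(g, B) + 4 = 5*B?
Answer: 9/23 ≈ 0.39130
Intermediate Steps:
F(g, B) = -4 + 5*B
N(G, W) = 18 (N(G, W) = 3*6 = 18)
N(2, 30)/(F(0, 1) + 9*5) = 18/((-4 + 5*1) + 9*5) = 18/((-4 + 5) + 45) = 18/(1 + 45) = 18/46 = 18*(1/46) = 9/23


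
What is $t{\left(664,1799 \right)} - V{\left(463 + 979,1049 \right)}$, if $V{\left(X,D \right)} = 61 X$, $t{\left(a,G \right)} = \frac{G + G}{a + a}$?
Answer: $- \frac{58404969}{664} \approx -87959.0$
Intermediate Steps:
$t{\left(a,G \right)} = \frac{G}{a}$ ($t{\left(a,G \right)} = \frac{2 G}{2 a} = 2 G \frac{1}{2 a} = \frac{G}{a}$)
$t{\left(664,1799 \right)} - V{\left(463 + 979,1049 \right)} = \frac{1799}{664} - 61 \left(463 + 979\right) = 1799 \cdot \frac{1}{664} - 61 \cdot 1442 = \frac{1799}{664} - 87962 = - \frac{58404969}{664}$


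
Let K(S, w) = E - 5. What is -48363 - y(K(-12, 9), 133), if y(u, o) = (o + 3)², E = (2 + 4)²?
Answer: -66859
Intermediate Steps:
E = 36 (E = 6² = 36)
K(S, w) = 31 (K(S, w) = 36 - 5 = 31)
y(u, o) = (3 + o)²
-48363 - y(K(-12, 9), 133) = -48363 - (3 + 133)² = -48363 - 1*136² = -48363 - 1*18496 = -48363 - 18496 = -66859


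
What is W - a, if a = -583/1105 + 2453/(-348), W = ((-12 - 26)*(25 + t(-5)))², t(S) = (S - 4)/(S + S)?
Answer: 1862437230073/1922700 ≈ 9.6866e+5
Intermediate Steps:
t(S) = (-4 + S)/(2*S) (t(S) = (-4 + S)/((2*S)) = (-4 + S)*(1/(2*S)) = (-4 + S)/(2*S))
W = 24216241/25 (W = ((-12 - 26)*(25 + (½)*(-4 - 5)/(-5)))² = (-38*(25 + (½)*(-⅕)*(-9)))² = (-38*(25 + 9/10))² = (-38*259/10)² = (-4921/5)² = 24216241/25 ≈ 9.6865e+5)
a = -2913449/384540 (a = -583*1/1105 + 2453*(-1/348) = -583/1105 - 2453/348 = -2913449/384540 ≈ -7.5765)
W - a = 24216241/25 - 1*(-2913449/384540) = 24216241/25 + 2913449/384540 = 1862437230073/1922700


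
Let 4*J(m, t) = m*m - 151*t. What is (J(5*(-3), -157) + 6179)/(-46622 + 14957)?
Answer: -4054/10555 ≈ -0.38408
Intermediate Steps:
J(m, t) = -151*t/4 + m**2/4 (J(m, t) = (m*m - 151*t)/4 = (m**2 - 151*t)/4 = -151*t/4 + m**2/4)
(J(5*(-3), -157) + 6179)/(-46622 + 14957) = ((-151/4*(-157) + (5*(-3))**2/4) + 6179)/(-46622 + 14957) = ((23707/4 + (1/4)*(-15)**2) + 6179)/(-31665) = ((23707/4 + (1/4)*225) + 6179)*(-1/31665) = ((23707/4 + 225/4) + 6179)*(-1/31665) = (5983 + 6179)*(-1/31665) = 12162*(-1/31665) = -4054/10555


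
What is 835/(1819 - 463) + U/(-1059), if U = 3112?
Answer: -370623/159556 ≈ -2.3228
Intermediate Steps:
835/(1819 - 463) + U/(-1059) = 835/(1819 - 463) + 3112/(-1059) = 835/1356 + 3112*(-1/1059) = 835*(1/1356) - 3112/1059 = 835/1356 - 3112/1059 = -370623/159556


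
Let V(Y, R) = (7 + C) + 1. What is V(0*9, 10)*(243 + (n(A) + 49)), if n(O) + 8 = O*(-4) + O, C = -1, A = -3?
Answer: 2051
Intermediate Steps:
n(O) = -8 - 3*O (n(O) = -8 + (O*(-4) + O) = -8 + (-4*O + O) = -8 - 3*O)
V(Y, R) = 7 (V(Y, R) = (7 - 1) + 1 = 6 + 1 = 7)
V(0*9, 10)*(243 + (n(A) + 49)) = 7*(243 + ((-8 - 3*(-3)) + 49)) = 7*(243 + ((-8 + 9) + 49)) = 7*(243 + (1 + 49)) = 7*(243 + 50) = 7*293 = 2051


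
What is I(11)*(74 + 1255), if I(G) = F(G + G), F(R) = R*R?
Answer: 643236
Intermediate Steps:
F(R) = R**2
I(G) = 4*G**2 (I(G) = (G + G)**2 = (2*G)**2 = 4*G**2)
I(11)*(74 + 1255) = (4*11**2)*(74 + 1255) = (4*121)*1329 = 484*1329 = 643236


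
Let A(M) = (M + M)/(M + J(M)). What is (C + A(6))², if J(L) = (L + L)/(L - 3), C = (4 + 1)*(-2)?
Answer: 1936/25 ≈ 77.440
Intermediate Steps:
C = -10 (C = 5*(-2) = -10)
J(L) = 2*L/(-3 + L) (J(L) = (2*L)/(-3 + L) = 2*L/(-3 + L))
A(M) = 2*M/(M + 2*M/(-3 + M)) (A(M) = (M + M)/(M + 2*M/(-3 + M)) = (2*M)/(M + 2*M/(-3 + M)) = 2*M/(M + 2*M/(-3 + M)))
(C + A(6))² = (-10 + 2*(-3 + 6)/(-1 + 6))² = (-10 + 2*3/5)² = (-10 + 2*(⅕)*3)² = (-10 + 6/5)² = (-44/5)² = 1936/25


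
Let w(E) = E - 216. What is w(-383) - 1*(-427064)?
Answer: 426465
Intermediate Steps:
w(E) = -216 + E
w(-383) - 1*(-427064) = (-216 - 383) - 1*(-427064) = -599 + 427064 = 426465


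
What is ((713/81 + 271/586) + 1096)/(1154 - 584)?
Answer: 10492501/5411124 ≈ 1.9391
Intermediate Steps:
((713/81 + 271/586) + 1096)/(1154 - 584) = ((713*(1/81) + 271*(1/586)) + 1096)/570 = ((713/81 + 271/586) + 1096)*(1/570) = (439769/47466 + 1096)*(1/570) = (52462505/47466)*(1/570) = 10492501/5411124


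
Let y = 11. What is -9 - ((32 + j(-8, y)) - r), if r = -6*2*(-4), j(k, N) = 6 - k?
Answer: -7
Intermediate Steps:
r = 48 (r = -12*(-4) = 48)
-9 - ((32 + j(-8, y)) - r) = -9 - ((32 + (6 - 1*(-8))) - 1*48) = -9 - ((32 + (6 + 8)) - 48) = -9 - ((32 + 14) - 48) = -9 - (46 - 48) = -9 - 1*(-2) = -9 + 2 = -7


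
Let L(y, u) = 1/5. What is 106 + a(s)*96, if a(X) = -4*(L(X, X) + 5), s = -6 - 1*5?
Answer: -9454/5 ≈ -1890.8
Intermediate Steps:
L(y, u) = ⅕
s = -11 (s = -6 - 5 = -11)
a(X) = -104/5 (a(X) = -4*(⅕ + 5) = -4*26/5 = -104/5)
106 + a(s)*96 = 106 - 104/5*96 = 106 - 9984/5 = -9454/5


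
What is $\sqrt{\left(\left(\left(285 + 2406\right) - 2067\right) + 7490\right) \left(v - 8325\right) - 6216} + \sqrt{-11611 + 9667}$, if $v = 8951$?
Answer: $2 \sqrt{1268287} + 18 i \sqrt{6} \approx 2252.4 + 44.091 i$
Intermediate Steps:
$\sqrt{\left(\left(\left(285 + 2406\right) - 2067\right) + 7490\right) \left(v - 8325\right) - 6216} + \sqrt{-11611 + 9667} = \sqrt{\left(\left(\left(285 + 2406\right) - 2067\right) + 7490\right) \left(8951 - 8325\right) - 6216} + \sqrt{-11611 + 9667} = \sqrt{\left(\left(2691 - 2067\right) + 7490\right) 626 - 6216} + \sqrt{-1944} = \sqrt{\left(624 + 7490\right) 626 - 6216} + 18 i \sqrt{6} = \sqrt{8114 \cdot 626 - 6216} + 18 i \sqrt{6} = \sqrt{5079364 - 6216} + 18 i \sqrt{6} = \sqrt{5073148} + 18 i \sqrt{6} = 2 \sqrt{1268287} + 18 i \sqrt{6}$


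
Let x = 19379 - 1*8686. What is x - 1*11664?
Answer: -971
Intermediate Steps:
x = 10693 (x = 19379 - 8686 = 10693)
x - 1*11664 = 10693 - 1*11664 = 10693 - 11664 = -971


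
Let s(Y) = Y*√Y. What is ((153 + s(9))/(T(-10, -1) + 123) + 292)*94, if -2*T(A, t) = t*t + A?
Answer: 468872/17 ≈ 27581.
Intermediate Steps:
T(A, t) = -A/2 - t²/2 (T(A, t) = -(t*t + A)/2 = -(t² + A)/2 = -(A + t²)/2 = -A/2 - t²/2)
s(Y) = Y^(3/2)
((153 + s(9))/(T(-10, -1) + 123) + 292)*94 = ((153 + 9^(3/2))/((-½*(-10) - ½*(-1)²) + 123) + 292)*94 = ((153 + 27)/((5 - ½*1) + 123) + 292)*94 = (180/((5 - ½) + 123) + 292)*94 = (180/(9/2 + 123) + 292)*94 = (180/(255/2) + 292)*94 = (180*(2/255) + 292)*94 = (24/17 + 292)*94 = (4988/17)*94 = 468872/17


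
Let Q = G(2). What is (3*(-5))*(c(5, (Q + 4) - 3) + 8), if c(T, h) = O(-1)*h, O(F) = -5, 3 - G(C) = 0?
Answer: 180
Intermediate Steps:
G(C) = 3 (G(C) = 3 - 1*0 = 3 + 0 = 3)
Q = 3
c(T, h) = -5*h
(3*(-5))*(c(5, (Q + 4) - 3) + 8) = (3*(-5))*(-5*((3 + 4) - 3) + 8) = -15*(-5*(7 - 3) + 8) = -15*(-5*4 + 8) = -15*(-20 + 8) = -15*(-12) = 180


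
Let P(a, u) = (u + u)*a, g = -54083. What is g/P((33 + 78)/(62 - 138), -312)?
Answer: -1027577/17316 ≈ -59.343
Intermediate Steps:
P(a, u) = 2*a*u (P(a, u) = (2*u)*a = 2*a*u)
g/P((33 + 78)/(62 - 138), -312) = -54083*(-(62 - 138)/(624*(33 + 78))) = -54083/(2*(111/(-76))*(-312)) = -54083/(2*(111*(-1/76))*(-312)) = -54083/(2*(-111/76)*(-312)) = -54083/17316/19 = -54083*19/17316 = -1027577/17316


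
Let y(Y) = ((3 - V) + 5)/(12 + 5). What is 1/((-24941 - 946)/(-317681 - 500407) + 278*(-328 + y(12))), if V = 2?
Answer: -4635832/422258701467 ≈ -1.0979e-5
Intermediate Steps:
y(Y) = 6/17 (y(Y) = ((3 - 1*2) + 5)/(12 + 5) = ((3 - 2) + 5)/17 = (1 + 5)*(1/17) = 6*(1/17) = 6/17)
1/((-24941 - 946)/(-317681 - 500407) + 278*(-328 + y(12))) = 1/((-24941 - 946)/(-317681 - 500407) + 278*(-328 + 6/17)) = 1/(-25887/(-818088) + 278*(-5570/17)) = 1/(-25887*(-1/818088) - 1548460/17) = 1/(8629/272696 - 1548460/17) = 1/(-422258701467/4635832) = -4635832/422258701467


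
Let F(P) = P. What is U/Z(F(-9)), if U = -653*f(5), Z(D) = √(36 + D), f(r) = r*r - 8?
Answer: -11101*√3/9 ≈ -2136.4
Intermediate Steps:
f(r) = -8 + r² (f(r) = r² - 8 = -8 + r²)
U = -11101 (U = -653*(-8 + 5²) = -653*(-8 + 25) = -653*17 = -11101)
U/Z(F(-9)) = -11101/√(36 - 9) = -11101*√3/9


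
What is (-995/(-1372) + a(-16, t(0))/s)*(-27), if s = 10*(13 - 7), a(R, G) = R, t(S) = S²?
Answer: -84933/6860 ≈ -12.381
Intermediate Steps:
s = 60 (s = 10*6 = 60)
(-995/(-1372) + a(-16, t(0))/s)*(-27) = (-995/(-1372) - 16/60)*(-27) = (-995*(-1/1372) - 16*1/60)*(-27) = (995/1372 - 4/15)*(-27) = (9437/20580)*(-27) = -84933/6860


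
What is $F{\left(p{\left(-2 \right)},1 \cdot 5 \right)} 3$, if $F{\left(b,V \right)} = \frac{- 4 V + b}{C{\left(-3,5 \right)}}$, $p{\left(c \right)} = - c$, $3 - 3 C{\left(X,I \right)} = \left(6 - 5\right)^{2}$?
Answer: $-81$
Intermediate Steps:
$C{\left(X,I \right)} = \frac{2}{3}$ ($C{\left(X,I \right)} = 1 - \frac{\left(6 - 5\right)^{2}}{3} = 1 - \frac{1^{2}}{3} = 1 - \frac{1}{3} = \frac{2}{3}$)
$F{\left(b,V \right)} = - 6 V + \frac{3 b}{2}$ ($F{\left(b,V \right)} = \frac{- 4 V + b}{\frac{2}{3}} = \left(b - 4 V\right) \frac{3}{2} = - 6 V + \frac{3 b}{2}$)
$F{\left(p{\left(-2 \right)},1 \cdot 5 \right)} 3 = \left(- 6 \cdot 1 \cdot 5 + \frac{3 \left(\left(-1\right) \left(-2\right)\right)}{2}\right) 3 = \left(\left(-6\right) 5 + \frac{3}{2} \cdot 2\right) 3 = \left(-30 + 3\right) 3 = \left(-27\right) 3 = -81$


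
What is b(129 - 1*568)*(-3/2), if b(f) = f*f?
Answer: -578163/2 ≈ -2.8908e+5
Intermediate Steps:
b(f) = f²
b(129 - 1*568)*(-3/2) = (129 - 1*568)²*(-3/2) = (129 - 568)²*(-3*½) = (-439)²*(-3/2) = 192721*(-3/2) = -578163/2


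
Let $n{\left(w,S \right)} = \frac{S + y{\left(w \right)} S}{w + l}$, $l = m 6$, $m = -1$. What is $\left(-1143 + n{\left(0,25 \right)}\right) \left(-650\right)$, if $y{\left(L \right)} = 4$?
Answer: $\frac{2269475}{3} \approx 7.5649 \cdot 10^{5}$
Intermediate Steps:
$l = -6$ ($l = \left(-1\right) 6 = -6$)
$n{\left(w,S \right)} = \frac{5 S}{-6 + w}$ ($n{\left(w,S \right)} = \frac{S + 4 S}{w - 6} = \frac{5 S}{-6 + w}$)
$\left(-1143 + n{\left(0,25 \right)}\right) \left(-650\right) = \left(-1143 + 5 \cdot 25 \frac{1}{-6 + 0}\right) \left(-650\right) = \left(-1143 + 5 \cdot 25 \frac{1}{-6}\right) \left(-650\right) = \left(-1143 + 5 \cdot 25 \left(- \frac{1}{6}\right)\right) \left(-650\right) = \left(-1143 - \frac{125}{6}\right) \left(-650\right) = \left(- \frac{6983}{6}\right) \left(-650\right) = \frac{2269475}{3}$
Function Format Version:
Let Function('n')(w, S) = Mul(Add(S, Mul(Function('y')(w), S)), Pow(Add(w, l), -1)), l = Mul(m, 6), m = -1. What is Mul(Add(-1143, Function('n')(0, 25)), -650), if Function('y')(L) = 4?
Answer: Rational(2269475, 3) ≈ 7.5649e+5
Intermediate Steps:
l = -6 (l = Mul(-1, 6) = -6)
Function('n')(w, S) = Mul(5, S, Pow(Add(-6, w), -1)) (Function('n')(w, S) = Mul(Add(S, Mul(4, S)), Pow(Add(w, -6), -1)) = Mul(Mul(5, S), Pow(Add(-6, w), -1)) = Mul(5, S, Pow(Add(-6, w), -1)))
Mul(Add(-1143, Function('n')(0, 25)), -650) = Mul(Add(-1143, Mul(5, 25, Pow(Add(-6, 0), -1))), -650) = Mul(Add(-1143, Mul(5, 25, Pow(-6, -1))), -650) = Mul(Add(-1143, Mul(5, 25, Rational(-1, 6))), -650) = Mul(Add(-1143, Rational(-125, 6)), -650) = Mul(Rational(-6983, 6), -650) = Rational(2269475, 3)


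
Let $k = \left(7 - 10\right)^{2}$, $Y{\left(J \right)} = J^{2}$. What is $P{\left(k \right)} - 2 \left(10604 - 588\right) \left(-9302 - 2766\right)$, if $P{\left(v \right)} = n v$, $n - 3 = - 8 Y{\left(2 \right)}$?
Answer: $241745915$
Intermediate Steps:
$k = 9$ ($k = \left(-3\right)^{2} = 9$)
$n = -29$ ($n = 3 - 8 \cdot 2^{2} = 3 - 32 = -29$)
$P{\left(v \right)} = - 29 v$
$P{\left(k \right)} - 2 \left(10604 - 588\right) \left(-9302 - 2766\right) = \left(-29\right) 9 - 2 \left(10604 - 588\right) \left(-9302 - 2766\right) = -261 - 2 \cdot 10016 \left(-12068\right) = -261 - -241746176 = -261 + 241746176 = 241745915$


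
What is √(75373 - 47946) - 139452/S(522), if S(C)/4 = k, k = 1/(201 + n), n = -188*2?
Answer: 6101025 + √27427 ≈ 6.1012e+6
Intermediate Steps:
n = -376
k = -1/175 (k = 1/(201 - 376) = 1/(-175) = -1/175 ≈ -0.0057143)
S(C) = -4/175 (S(C) = 4*(-1/175) = -4/175)
√(75373 - 47946) - 139452/S(522) = √(75373 - 47946) - 139452/(-4/175) = √27427 - 139452*(-175)/4 = √27427 - 1*(-6101025) = √27427 + 6101025 = 6101025 + √27427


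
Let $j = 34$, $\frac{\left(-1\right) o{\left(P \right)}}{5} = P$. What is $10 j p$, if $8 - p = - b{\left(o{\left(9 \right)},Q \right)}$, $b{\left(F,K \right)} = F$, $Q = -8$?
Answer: $-12580$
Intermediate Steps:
$o{\left(P \right)} = - 5 P$
$p = -37$ ($p = 8 - - \left(-5\right) 9 = 8 - \left(-1\right) \left(-45\right) = 8 - 45 = -37$)
$10 j p = 10 \cdot 34 \left(-37\right) = 340 \left(-37\right) = -12580$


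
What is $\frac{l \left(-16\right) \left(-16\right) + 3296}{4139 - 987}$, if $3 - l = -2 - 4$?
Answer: $\frac{350}{197} \approx 1.7766$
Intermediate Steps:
$l = 9$ ($l = 3 - \left(-2 - 4\right) = 3 - -6 = 3 + 6 = 9$)
$\frac{l \left(-16\right) \left(-16\right) + 3296}{4139 - 987} = \frac{9 \left(-16\right) \left(-16\right) + 3296}{4139 - 987} = \frac{\left(-144\right) \left(-16\right) + 3296}{3152} = \left(2304 + 3296\right) \frac{1}{3152} = 5600 \cdot \frac{1}{3152} = \frac{350}{197}$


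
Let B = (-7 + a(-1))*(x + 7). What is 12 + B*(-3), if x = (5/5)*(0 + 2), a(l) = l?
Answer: 228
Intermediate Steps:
x = 2 (x = (5*(1/5))*2 = 1*2 = 2)
B = -72 (B = (-7 - 1)*(2 + 7) = -8*9 = -72)
12 + B*(-3) = 12 - 72*(-3) = 12 + 216 = 228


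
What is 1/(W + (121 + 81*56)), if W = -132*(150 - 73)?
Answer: -1/5507 ≈ -0.00018159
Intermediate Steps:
W = -10164 (W = -132*77 = -10164)
1/(W + (121 + 81*56)) = 1/(-10164 + (121 + 81*56)) = 1/(-10164 + (121 + 4536)) = 1/(-10164 + 4657) = 1/(-5507) = -1/5507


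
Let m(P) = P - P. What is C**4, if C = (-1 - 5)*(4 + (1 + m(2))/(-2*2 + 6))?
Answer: 531441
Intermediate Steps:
m(P) = 0
C = -27 (C = (-1 - 5)*(4 + (1 + 0)/(-2*2 + 6)) = -6*(4 + 1/(-4 + 6)) = -6*(4 + 1/2) = -6*9/2 = -27)
C**4 = (-27)**4 = 531441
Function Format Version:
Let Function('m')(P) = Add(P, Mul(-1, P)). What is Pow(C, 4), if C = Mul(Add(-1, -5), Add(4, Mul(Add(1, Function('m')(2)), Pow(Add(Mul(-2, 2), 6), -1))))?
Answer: 531441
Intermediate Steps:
Function('m')(P) = 0
C = -27 (C = Mul(Add(-1, -5), Add(4, Mul(Add(1, 0), Pow(Add(Mul(-2, 2), 6), -1)))) = Mul(-6, Add(4, Mul(1, Pow(Add(-4, 6), -1)))) = Mul(-6, Add(4, Mul(1, Pow(2, -1)))) = Mul(-6, Add(4, Mul(1, Rational(1, 2)))) = Mul(-6, Add(4, Rational(1, 2))) = Mul(-6, Rational(9, 2)) = -27)
Pow(C, 4) = Pow(-27, 4) = 531441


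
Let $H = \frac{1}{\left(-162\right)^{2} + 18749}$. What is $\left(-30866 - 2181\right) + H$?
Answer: $- \frac{1486883670}{44993} \approx -33047.0$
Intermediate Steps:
$H = \frac{1}{44993}$ ($H = \frac{1}{26244 + 18749} = \frac{1}{44993} \approx 2.2226 \cdot 10^{-5}$)
$\left(-30866 - 2181\right) + H = \left(-30866 - 2181\right) + \frac{1}{44993} = -33047 + \frac{1}{44993} = - \frac{1486883670}{44993}$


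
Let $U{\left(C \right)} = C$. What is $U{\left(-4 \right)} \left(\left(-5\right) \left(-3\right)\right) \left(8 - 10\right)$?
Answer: $120$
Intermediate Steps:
$U{\left(-4 \right)} \left(\left(-5\right) \left(-3\right)\right) \left(8 - 10\right) = - 4 \left(\left(-5\right) \left(-3\right)\right) \left(8 - 10\right) = \left(-4\right) 15 \left(8 - 10\right) = \left(-60\right) \left(-2\right) = 120$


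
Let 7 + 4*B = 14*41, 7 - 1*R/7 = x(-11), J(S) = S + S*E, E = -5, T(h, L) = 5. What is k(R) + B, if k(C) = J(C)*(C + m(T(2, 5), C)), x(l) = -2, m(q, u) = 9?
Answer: -72009/4 ≈ -18002.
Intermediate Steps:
J(S) = -4*S (J(S) = S + S*(-5) = S - 5*S = -4*S)
R = 63 (R = 49 - 7*(-2) = 49 + 14 = 63)
k(C) = -4*C*(9 + C) (k(C) = (-4*C)*(C + 9) = (-4*C)*(9 + C) = -4*C*(9 + C))
B = 567/4 (B = -7/4 + (14*41)/4 = -7/4 + (¼)*574 = -7/4 + 287/2 = 567/4 ≈ 141.75)
k(R) + B = -4*63*(9 + 63) + 567/4 = -4*63*72 + 567/4 = -18144 + 567/4 = -72009/4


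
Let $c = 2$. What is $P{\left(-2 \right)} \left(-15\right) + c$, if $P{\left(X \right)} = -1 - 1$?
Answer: $32$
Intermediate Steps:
$P{\left(X \right)} = -2$
$P{\left(-2 \right)} \left(-15\right) + c = \left(-2\right) \left(-15\right) + 2 = 30 + 2 = 32$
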